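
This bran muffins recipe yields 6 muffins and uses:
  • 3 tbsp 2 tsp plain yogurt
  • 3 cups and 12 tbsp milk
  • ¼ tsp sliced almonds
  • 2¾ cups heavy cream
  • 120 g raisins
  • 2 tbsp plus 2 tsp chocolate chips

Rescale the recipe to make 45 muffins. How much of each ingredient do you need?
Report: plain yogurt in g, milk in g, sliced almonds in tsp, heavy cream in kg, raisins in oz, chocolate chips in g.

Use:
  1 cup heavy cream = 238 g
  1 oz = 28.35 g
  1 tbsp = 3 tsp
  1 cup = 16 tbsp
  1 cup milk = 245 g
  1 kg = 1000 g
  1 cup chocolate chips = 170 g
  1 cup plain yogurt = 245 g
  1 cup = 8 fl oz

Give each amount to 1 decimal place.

plain yogurt: 421.1 g; milk: 6890.6 g; sliced almonds: 1.9 tsp; heavy cream: 4.9 kg; raisins: 31.7 oz; chocolate chips: 212.5 g

Scaling factor: 45/6 = 15/2 = 7.5.
plain yogurt: (3 tbsp + 2 tsp = 11/3 tbsp) × 15/2 ÷ 16 tbsp/cup × 245 g/cup ≈ 421.1 g
milk: (3 cup + 12 tbsp = 3.75 cup) × 15/2 × 245 g/cup ≈ 6890.6 g
sliced almonds: 0.25 tsp × 15/2 ≈ 1.9 tsp
heavy cream: 2.75 cup × 15/2 × 238 g/cup ÷ 1000 g/kg ≈ 4.9 kg
raisins: 120 g × 15/2 ÷ 28.35 g/oz ≈ 31.7 oz
chocolate chips: (2 tbsp + 2 tsp = 8/3 tbsp) × 15/2 ÷ 16 tbsp/cup × 170 g/cup = 212.5 g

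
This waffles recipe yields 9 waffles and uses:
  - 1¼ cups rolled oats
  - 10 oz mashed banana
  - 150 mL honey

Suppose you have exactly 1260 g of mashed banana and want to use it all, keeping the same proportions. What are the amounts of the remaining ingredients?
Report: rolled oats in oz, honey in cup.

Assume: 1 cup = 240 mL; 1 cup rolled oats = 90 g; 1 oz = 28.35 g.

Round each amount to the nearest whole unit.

The original recipe has 283.5 g of mashed banana, so the scaling factor is 1260 ÷ 283.5 = 40/9.
rolled oats: 1.25 cup × 40/9 × 90 g/cup ÷ 28.35 g/oz ≈ 18 oz
honey: 150 mL × 40/9 ÷ 240 mL/cup ≈ 3 cup

rolled oats: 18 oz; honey: 3 cup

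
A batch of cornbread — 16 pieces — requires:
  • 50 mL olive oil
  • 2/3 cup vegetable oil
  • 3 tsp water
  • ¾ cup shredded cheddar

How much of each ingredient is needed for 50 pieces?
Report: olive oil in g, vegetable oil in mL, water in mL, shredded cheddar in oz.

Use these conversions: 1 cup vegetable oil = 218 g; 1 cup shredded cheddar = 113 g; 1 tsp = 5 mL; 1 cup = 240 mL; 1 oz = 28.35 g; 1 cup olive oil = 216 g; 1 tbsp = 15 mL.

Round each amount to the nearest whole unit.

olive oil: 141 g; vegetable oil: 500 mL; water: 47 mL; shredded cheddar: 9 oz

Scaling factor: 50/16 = 25/8 = 3.125.
olive oil: 50 mL × 25/8 ÷ 240 mL/cup × 216 g/cup ≈ 141 g
vegetable oil: 2/3 cup × 25/8 × 240 mL/cup = 500 mL
water: 3 tsp × 25/8 × 5 mL/tsp ≈ 47 mL
shredded cheddar: 0.75 cup × 25/8 × 113 g/cup ÷ 28.35 g/oz ≈ 9 oz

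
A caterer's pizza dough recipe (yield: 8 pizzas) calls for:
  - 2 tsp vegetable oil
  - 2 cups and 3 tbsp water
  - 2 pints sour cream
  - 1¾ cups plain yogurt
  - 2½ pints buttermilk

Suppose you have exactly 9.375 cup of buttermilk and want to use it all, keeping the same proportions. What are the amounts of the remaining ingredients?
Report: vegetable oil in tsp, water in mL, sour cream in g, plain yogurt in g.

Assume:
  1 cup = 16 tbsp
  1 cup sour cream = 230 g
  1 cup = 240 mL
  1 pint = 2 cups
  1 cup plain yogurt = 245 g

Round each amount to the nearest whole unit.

The original recipe has 5 cup of buttermilk, so the scaling factor is 9.375 ÷ 5 = 15/8 = 1.875.
vegetable oil: 2 tsp × 15/8 ≈ 4 tsp
water: (2 cup + 3 tbsp = 2.1875 cup) × 15/8 × 240 mL/cup ≈ 984 mL
sour cream: 2 pint × 15/8 × 2 cup/pint × 230 g/cup = 1725 g
plain yogurt: 1.75 cup × 15/8 × 245 g/cup ≈ 804 g

vegetable oil: 4 tsp; water: 984 mL; sour cream: 1725 g; plain yogurt: 804 g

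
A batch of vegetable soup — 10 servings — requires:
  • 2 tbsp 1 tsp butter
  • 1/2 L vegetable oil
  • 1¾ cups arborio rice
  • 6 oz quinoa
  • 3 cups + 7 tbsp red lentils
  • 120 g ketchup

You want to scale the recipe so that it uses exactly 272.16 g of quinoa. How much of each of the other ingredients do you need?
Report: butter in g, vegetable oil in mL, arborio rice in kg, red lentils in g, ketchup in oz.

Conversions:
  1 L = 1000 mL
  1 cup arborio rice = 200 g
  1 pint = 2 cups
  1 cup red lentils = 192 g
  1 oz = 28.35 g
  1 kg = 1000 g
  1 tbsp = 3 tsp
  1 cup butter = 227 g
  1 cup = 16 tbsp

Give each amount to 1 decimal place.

butter: 53.0 g; vegetable oil: 800.0 mL; arborio rice: 0.6 kg; red lentils: 1056.0 g; ketchup: 6.8 oz

The original recipe has 170.1 g of quinoa, so the scaling factor is 272.16 ÷ 170.1 = 8/5 = 1.6.
butter: (2 tbsp + 1 tsp = 7/3 tbsp) × 8/5 ÷ 16 tbsp/cup × 227 g/cup ≈ 53.0 g
vegetable oil: 0.5 L × 8/5 × 1000 mL/L = 800.0 mL
arborio rice: 1.75 cup × 8/5 × 200 g/cup ÷ 1000 g/kg ≈ 0.6 kg
red lentils: (3 cup + 7 tbsp = 3.4375 cup) × 8/5 × 192 g/cup = 1056.0 g
ketchup: 120 g × 8/5 ÷ 28.35 g/oz ≈ 6.8 oz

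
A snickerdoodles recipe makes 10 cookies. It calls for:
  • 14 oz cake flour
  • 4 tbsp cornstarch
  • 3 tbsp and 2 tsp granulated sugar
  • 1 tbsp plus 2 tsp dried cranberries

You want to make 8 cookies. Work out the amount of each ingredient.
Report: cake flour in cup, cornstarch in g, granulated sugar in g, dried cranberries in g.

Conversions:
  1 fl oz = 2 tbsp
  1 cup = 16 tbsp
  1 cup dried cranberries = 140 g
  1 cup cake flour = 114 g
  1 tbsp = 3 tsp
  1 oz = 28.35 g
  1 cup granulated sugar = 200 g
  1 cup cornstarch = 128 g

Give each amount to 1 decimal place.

Scaling factor: 8/10 = 4/5 = 0.8.
cake flour: 14 oz × 4/5 × 28.35 g/oz ÷ 114 g/cup ≈ 2.8 cup
cornstarch: 4 tbsp × 4/5 ÷ 16 tbsp/cup × 128 g/cup = 25.6 g
granulated sugar: (3 tbsp + 2 tsp = 11/3 tbsp) × 4/5 ÷ 16 tbsp/cup × 200 g/cup ≈ 36.7 g
dried cranberries: (1 tbsp + 2 tsp = 5/3 tbsp) × 4/5 ÷ 16 tbsp/cup × 140 g/cup ≈ 11.7 g

cake flour: 2.8 cup; cornstarch: 25.6 g; granulated sugar: 36.7 g; dried cranberries: 11.7 g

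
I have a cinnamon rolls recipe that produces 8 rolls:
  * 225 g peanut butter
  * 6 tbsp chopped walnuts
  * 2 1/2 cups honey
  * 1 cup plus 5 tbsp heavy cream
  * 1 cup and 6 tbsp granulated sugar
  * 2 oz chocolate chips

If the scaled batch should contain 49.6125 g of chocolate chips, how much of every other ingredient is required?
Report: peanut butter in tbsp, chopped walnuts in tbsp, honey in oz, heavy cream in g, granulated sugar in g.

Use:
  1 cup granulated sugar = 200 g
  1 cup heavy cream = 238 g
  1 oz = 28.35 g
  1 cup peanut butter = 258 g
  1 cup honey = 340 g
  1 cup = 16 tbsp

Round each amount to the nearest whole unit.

peanut butter: 12 tbsp; chopped walnuts: 5 tbsp; honey: 26 oz; heavy cream: 273 g; granulated sugar: 241 g

The original recipe has 56.7 g of chocolate chips, so the scaling factor is 49.6125 ÷ 56.7 = 7/8 = 0.875.
peanut butter: 225 g × 7/8 ÷ 258 g/cup × 16 tbsp/cup ≈ 12 tbsp
chopped walnuts: 6 tbsp × 7/8 ≈ 5 tbsp
honey: 2.5 cup × 7/8 × 340 g/cup ÷ 28.35 g/oz ≈ 26 oz
heavy cream: (1 cup + 5 tbsp = 1.3125 cup) × 7/8 × 238 g/cup ≈ 273 g
granulated sugar: (1 cup + 6 tbsp = 1.375 cup) × 7/8 × 200 g/cup ≈ 241 g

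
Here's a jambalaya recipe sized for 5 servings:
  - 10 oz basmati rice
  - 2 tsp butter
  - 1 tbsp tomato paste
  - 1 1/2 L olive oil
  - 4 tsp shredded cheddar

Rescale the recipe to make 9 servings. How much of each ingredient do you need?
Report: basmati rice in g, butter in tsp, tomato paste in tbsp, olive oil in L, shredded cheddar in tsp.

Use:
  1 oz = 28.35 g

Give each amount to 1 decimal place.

Scaling factor: 9/5 = 1.8.
basmati rice: 10 oz × 9/5 × 28.35 g/oz = 510.3 g
butter: 2 tsp × 9/5 = 3.6 tsp
tomato paste: 1 tbsp × 9/5 = 1.8 tbsp
olive oil: 1.5 L × 9/5 = 2.7 L
shredded cheddar: 4 tsp × 9/5 = 7.2 tsp

basmati rice: 510.3 g; butter: 3.6 tsp; tomato paste: 1.8 tbsp; olive oil: 2.7 L; shredded cheddar: 7.2 tsp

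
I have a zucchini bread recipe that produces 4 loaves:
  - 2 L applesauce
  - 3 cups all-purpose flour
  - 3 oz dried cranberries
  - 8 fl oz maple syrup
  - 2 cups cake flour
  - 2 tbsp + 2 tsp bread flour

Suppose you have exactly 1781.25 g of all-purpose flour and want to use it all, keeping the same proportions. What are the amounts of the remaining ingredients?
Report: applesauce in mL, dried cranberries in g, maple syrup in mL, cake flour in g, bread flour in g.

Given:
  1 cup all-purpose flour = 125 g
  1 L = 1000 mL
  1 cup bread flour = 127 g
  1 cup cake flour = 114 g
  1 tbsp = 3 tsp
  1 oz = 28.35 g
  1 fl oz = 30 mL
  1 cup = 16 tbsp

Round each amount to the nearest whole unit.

The original recipe has 375 g of all-purpose flour, so the scaling factor is 1781.25 ÷ 375 = 19/4 = 4.75.
applesauce: 2 L × 19/4 × 1000 mL/L = 9500 mL
dried cranberries: 3 oz × 19/4 × 28.35 g/oz ≈ 404 g
maple syrup: 8 fl oz × 19/4 × 30 mL/fl oz = 1140 mL
cake flour: 2 cup × 19/4 × 114 g/cup = 1083 g
bread flour: (2 tbsp + 2 tsp = 8/3 tbsp) × 19/4 ÷ 16 tbsp/cup × 127 g/cup ≈ 101 g

applesauce: 9500 mL; dried cranberries: 404 g; maple syrup: 1140 mL; cake flour: 1083 g; bread flour: 101 g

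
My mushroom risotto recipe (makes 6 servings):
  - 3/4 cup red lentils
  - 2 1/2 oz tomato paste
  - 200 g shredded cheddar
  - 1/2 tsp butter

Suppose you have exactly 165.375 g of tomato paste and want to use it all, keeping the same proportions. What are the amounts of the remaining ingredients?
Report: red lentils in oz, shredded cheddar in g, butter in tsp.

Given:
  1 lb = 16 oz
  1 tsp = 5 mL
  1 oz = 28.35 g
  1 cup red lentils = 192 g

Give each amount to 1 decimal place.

The original recipe has 70.875 g of tomato paste, so the scaling factor is 165.375 ÷ 70.875 = 7/3.
red lentils: 0.75 cup × 7/3 × 192 g/cup ÷ 28.35 g/oz ≈ 11.9 oz
shredded cheddar: 200 g × 7/3 ≈ 466.7 g
butter: 0.5 tsp × 7/3 ≈ 1.2 tsp

red lentils: 11.9 oz; shredded cheddar: 466.7 g; butter: 1.2 tsp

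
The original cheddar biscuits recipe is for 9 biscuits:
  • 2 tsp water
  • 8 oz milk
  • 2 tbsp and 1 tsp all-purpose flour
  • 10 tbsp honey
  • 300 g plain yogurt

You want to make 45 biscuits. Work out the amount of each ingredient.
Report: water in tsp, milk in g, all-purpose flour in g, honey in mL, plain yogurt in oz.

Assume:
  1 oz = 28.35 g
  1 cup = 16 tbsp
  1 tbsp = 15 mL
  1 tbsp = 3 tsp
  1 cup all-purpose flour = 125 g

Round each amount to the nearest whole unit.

Scaling factor: 45/9 = 5.
water: 2 tsp × 5 = 10 tsp
milk: 8 oz × 5 × 28.35 g/oz = 1134 g
all-purpose flour: (2 tbsp + 1 tsp = 7/3 tbsp) × 5 ÷ 16 tbsp/cup × 125 g/cup ≈ 91 g
honey: 10 tbsp × 5 × 15 mL/tbsp = 750 mL
plain yogurt: 300 g × 5 ÷ 28.35 g/oz ≈ 53 oz

water: 10 tsp; milk: 1134 g; all-purpose flour: 91 g; honey: 750 mL; plain yogurt: 53 oz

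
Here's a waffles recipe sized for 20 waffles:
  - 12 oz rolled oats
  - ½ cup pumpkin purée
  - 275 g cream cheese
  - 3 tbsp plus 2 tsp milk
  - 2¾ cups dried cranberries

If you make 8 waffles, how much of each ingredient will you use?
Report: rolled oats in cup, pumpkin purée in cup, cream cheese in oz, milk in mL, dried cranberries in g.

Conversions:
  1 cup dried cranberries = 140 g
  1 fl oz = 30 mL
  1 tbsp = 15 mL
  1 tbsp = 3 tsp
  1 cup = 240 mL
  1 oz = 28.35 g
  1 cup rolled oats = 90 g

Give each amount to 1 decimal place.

rolled oats: 1.5 cup; pumpkin purée: 0.2 cup; cream cheese: 3.9 oz; milk: 22.0 mL; dried cranberries: 154.0 g

Scaling factor: 8/20 = 2/5 = 0.4.
rolled oats: 12 oz × 2/5 × 28.35 g/oz ÷ 90 g/cup ≈ 1.5 cup
pumpkin purée: 0.5 cup × 2/5 = 0.2 cup
cream cheese: 275 g × 2/5 ÷ 28.35 g/oz ≈ 3.9 oz
milk: (3 tbsp + 2 tsp = 11/3 tbsp) × 2/5 × 15 mL/tbsp = 22.0 mL
dried cranberries: 2.75 cup × 2/5 × 140 g/cup = 154.0 g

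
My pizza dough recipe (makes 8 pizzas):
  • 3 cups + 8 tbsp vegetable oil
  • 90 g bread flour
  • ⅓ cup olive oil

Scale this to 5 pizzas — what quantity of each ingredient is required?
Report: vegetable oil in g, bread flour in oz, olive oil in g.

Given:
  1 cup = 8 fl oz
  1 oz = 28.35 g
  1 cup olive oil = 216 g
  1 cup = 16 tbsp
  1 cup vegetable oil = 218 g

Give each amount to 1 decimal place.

Scaling factor: 5/8 = 0.625.
vegetable oil: (3 cup + 8 tbsp = 3.5 cup) × 5/8 × 218 g/cup ≈ 476.9 g
bread flour: 90 g × 5/8 ÷ 28.35 g/oz ≈ 2.0 oz
olive oil: 1/3 cup × 5/8 × 216 g/cup = 45.0 g

vegetable oil: 476.9 g; bread flour: 2.0 oz; olive oil: 45.0 g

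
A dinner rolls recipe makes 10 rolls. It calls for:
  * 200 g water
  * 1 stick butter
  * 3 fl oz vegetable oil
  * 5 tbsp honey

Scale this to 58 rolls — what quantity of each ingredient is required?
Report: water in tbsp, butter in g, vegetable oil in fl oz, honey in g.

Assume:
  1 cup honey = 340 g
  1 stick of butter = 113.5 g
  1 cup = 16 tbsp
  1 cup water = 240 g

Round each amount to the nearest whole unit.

Scaling factor: 58/10 = 29/5 = 5.8.
water: 200 g × 29/5 ÷ 240 g/cup × 16 tbsp/cup ≈ 77 tbsp
butter: 1 stick × 29/5 × 113.5 g/stick ≈ 658 g
vegetable oil: 3 fl oz × 29/5 ≈ 17 fl oz
honey: 5 tbsp × 29/5 ÷ 16 tbsp/cup × 340 g/cup ≈ 616 g

water: 77 tbsp; butter: 658 g; vegetable oil: 17 fl oz; honey: 616 g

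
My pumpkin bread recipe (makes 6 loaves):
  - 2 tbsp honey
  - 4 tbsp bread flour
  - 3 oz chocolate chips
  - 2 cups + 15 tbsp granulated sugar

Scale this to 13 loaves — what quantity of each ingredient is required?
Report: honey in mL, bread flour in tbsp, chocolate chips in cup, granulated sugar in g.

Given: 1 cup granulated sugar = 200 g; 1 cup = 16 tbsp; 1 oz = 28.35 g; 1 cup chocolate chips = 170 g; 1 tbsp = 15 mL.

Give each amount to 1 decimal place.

Scaling factor: 13/6.
honey: 2 tbsp × 13/6 × 15 mL/tbsp = 65.0 mL
bread flour: 4 tbsp × 13/6 ≈ 8.7 tbsp
chocolate chips: 3 oz × 13/6 × 28.35 g/oz ÷ 170 g/cup ≈ 1.1 cup
granulated sugar: (2 cup + 15 tbsp = 2.9375 cup) × 13/6 × 200 g/cup ≈ 1272.9 g

honey: 65.0 mL; bread flour: 8.7 tbsp; chocolate chips: 1.1 cup; granulated sugar: 1272.9 g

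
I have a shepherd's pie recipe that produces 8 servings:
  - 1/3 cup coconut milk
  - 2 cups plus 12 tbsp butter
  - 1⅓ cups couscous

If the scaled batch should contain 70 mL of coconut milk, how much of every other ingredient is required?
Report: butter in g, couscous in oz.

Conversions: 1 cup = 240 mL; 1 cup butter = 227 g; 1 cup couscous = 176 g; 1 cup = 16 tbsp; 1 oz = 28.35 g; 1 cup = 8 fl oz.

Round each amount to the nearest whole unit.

The original recipe has 80 mL of coconut milk, so the scaling factor is 70 ÷ 80 = 7/8 = 0.875.
butter: (2 cup + 12 tbsp = 2.75 cup) × 7/8 × 227 g/cup ≈ 546 g
couscous: 4/3 cup × 7/8 × 176 g/cup ÷ 28.35 g/oz ≈ 7 oz

butter: 546 g; couscous: 7 oz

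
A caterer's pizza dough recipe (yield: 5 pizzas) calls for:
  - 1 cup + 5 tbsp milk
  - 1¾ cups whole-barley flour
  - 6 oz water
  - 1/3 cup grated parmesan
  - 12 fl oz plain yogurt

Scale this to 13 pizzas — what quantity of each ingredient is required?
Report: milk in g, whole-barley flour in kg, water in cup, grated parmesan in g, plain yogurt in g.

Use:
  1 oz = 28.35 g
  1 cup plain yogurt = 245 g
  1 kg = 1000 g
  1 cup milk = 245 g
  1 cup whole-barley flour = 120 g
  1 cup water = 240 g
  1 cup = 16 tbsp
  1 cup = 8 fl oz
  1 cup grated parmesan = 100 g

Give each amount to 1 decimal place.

Scaling factor: 13/5 = 2.6.
milk: (1 cup + 5 tbsp = 1.3125 cup) × 13/5 × 245 g/cup ≈ 836.1 g
whole-barley flour: 1.75 cup × 13/5 × 120 g/cup ÷ 1000 g/kg ≈ 0.5 kg
water: 6 oz × 13/5 × 28.35 g/oz ÷ 240 g/cup ≈ 1.8 cup
grated parmesan: 1/3 cup × 13/5 × 100 g/cup ≈ 86.7 g
plain yogurt: 12 fl oz × 13/5 ÷ 8 fl oz/cup × 245 g/cup = 955.5 g

milk: 836.1 g; whole-barley flour: 0.5 kg; water: 1.8 cup; grated parmesan: 86.7 g; plain yogurt: 955.5 g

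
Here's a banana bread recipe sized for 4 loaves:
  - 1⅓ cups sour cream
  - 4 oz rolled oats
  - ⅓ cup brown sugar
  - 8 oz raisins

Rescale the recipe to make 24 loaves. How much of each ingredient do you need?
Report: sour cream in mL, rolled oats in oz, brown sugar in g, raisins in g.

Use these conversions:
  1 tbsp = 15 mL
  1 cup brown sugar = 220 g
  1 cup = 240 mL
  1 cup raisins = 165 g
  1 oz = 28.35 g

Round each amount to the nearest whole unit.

sour cream: 1920 mL; rolled oats: 24 oz; brown sugar: 440 g; raisins: 1361 g

Scaling factor: 24/4 = 6.
sour cream: 4/3 cup × 6 × 240 mL/cup = 1920 mL
rolled oats: 4 oz × 6 = 24 oz
brown sugar: 1/3 cup × 6 × 220 g/cup = 440 g
raisins: 8 oz × 6 × 28.35 g/oz ≈ 1361 g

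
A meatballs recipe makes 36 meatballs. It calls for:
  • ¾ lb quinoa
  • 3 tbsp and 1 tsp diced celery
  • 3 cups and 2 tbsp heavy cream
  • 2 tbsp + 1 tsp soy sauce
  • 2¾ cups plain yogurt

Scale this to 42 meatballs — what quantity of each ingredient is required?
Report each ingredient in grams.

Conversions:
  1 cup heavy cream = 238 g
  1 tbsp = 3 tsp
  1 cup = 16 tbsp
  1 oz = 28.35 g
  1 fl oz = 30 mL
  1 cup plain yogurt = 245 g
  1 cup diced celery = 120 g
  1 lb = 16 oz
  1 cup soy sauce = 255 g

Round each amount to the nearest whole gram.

Scaling factor: 42/36 = 7/6.
quinoa: 0.75 lb × 7/6 × 16 oz/lb × 28.35 g/oz ≈ 397 g
diced celery: (3 tbsp + 1 tsp = 10/3 tbsp) × 7/6 ÷ 16 tbsp/cup × 120 g/cup ≈ 29 g
heavy cream: (3 cup + 2 tbsp = 3.125 cup) × 7/6 × 238 g/cup ≈ 868 g
soy sauce: (2 tbsp + 1 tsp = 7/3 tbsp) × 7/6 ÷ 16 tbsp/cup × 255 g/cup ≈ 43 g
plain yogurt: 2.75 cup × 7/6 × 245 g/cup ≈ 786 g

quinoa: 397 g; diced celery: 29 g; heavy cream: 868 g; soy sauce: 43 g; plain yogurt: 786 g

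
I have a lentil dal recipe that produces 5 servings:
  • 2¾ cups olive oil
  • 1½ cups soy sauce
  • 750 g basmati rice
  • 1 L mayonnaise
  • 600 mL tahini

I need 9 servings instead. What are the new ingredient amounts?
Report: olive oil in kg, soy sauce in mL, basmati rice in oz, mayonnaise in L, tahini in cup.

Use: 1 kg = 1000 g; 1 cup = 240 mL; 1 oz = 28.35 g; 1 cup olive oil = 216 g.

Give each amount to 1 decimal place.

Scaling factor: 9/5 = 1.8.
olive oil: 2.75 cup × 9/5 × 216 g/cup ÷ 1000 g/kg ≈ 1.1 kg
soy sauce: 1.5 cup × 9/5 × 240 mL/cup = 648.0 mL
basmati rice: 750 g × 9/5 ÷ 28.35 g/oz ≈ 47.6 oz
mayonnaise: 1 L × 9/5 = 1.8 L
tahini: 600 mL × 9/5 ÷ 240 mL/cup = 4.5 cup

olive oil: 1.1 kg; soy sauce: 648.0 mL; basmati rice: 47.6 oz; mayonnaise: 1.8 L; tahini: 4.5 cup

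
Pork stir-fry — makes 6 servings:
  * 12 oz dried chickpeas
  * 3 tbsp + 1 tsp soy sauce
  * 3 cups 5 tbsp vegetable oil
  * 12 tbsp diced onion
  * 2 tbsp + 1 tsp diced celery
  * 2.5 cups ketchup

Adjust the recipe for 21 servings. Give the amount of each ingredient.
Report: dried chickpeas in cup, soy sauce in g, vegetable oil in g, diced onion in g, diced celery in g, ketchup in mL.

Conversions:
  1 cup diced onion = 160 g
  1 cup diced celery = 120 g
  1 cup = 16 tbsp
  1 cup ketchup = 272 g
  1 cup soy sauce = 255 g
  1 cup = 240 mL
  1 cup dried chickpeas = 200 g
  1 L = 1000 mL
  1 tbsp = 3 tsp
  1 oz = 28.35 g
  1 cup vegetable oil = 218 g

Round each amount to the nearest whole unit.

Scaling factor: 21/6 = 7/2 = 3.5.
dried chickpeas: 12 oz × 7/2 × 28.35 g/oz ÷ 200 g/cup ≈ 6 cup
soy sauce: (3 tbsp + 1 tsp = 10/3 tbsp) × 7/2 ÷ 16 tbsp/cup × 255 g/cup ≈ 186 g
vegetable oil: (3 cup + 5 tbsp = 3.3125 cup) × 7/2 × 218 g/cup ≈ 2527 g
diced onion: 12 tbsp × 7/2 ÷ 16 tbsp/cup × 160 g/cup = 420 g
diced celery: (2 tbsp + 1 tsp = 7/3 tbsp) × 7/2 ÷ 16 tbsp/cup × 120 g/cup ≈ 61 g
ketchup: 2.5 cup × 7/2 × 240 mL/cup = 2100 mL

dried chickpeas: 6 cup; soy sauce: 186 g; vegetable oil: 2527 g; diced onion: 420 g; diced celery: 61 g; ketchup: 2100 mL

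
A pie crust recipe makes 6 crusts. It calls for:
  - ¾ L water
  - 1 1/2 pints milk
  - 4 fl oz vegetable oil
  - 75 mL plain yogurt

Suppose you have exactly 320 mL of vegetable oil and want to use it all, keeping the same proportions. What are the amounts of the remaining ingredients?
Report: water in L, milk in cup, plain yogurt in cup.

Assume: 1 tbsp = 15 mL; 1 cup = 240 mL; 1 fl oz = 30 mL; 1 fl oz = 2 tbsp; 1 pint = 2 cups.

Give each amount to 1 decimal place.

The original recipe has 120 mL of vegetable oil, so the scaling factor is 320 ÷ 120 = 8/3.
water: 0.75 L × 8/3 = 2.0 L
milk: 1.5 pint × 8/3 × 2 cup/pint = 8.0 cup
plain yogurt: 75 mL × 8/3 ÷ 240 mL/cup ≈ 0.8 cup

water: 2.0 L; milk: 8.0 cup; plain yogurt: 0.8 cup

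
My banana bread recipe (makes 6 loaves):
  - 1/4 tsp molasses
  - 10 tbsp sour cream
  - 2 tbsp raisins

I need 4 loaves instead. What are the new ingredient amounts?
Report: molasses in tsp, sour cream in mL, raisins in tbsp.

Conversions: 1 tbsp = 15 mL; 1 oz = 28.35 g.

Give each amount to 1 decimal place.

molasses: 0.2 tsp; sour cream: 100.0 mL; raisins: 1.3 tbsp

Scaling factor: 4/6 = 2/3.
molasses: 0.25 tsp × 2/3 ≈ 0.2 tsp
sour cream: 10 tbsp × 2/3 × 15 mL/tbsp = 100.0 mL
raisins: 2 tbsp × 2/3 ≈ 1.3 tbsp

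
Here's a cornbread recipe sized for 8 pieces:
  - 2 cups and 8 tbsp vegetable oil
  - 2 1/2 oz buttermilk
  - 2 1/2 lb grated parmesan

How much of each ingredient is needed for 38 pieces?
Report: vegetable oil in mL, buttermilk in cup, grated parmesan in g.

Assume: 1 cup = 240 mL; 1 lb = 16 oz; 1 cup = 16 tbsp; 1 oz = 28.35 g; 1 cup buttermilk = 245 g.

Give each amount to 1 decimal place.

Scaling factor: 38/8 = 19/4 = 4.75.
vegetable oil: (2 cup + 8 tbsp = 2.5 cup) × 19/4 × 240 mL/cup = 2850.0 mL
buttermilk: 2.5 oz × 19/4 × 28.35 g/oz ÷ 245 g/cup ≈ 1.4 cup
grated parmesan: 2.5 lb × 19/4 × 16 oz/lb × 28.35 g/oz = 5386.5 g

vegetable oil: 2850.0 mL; buttermilk: 1.4 cup; grated parmesan: 5386.5 g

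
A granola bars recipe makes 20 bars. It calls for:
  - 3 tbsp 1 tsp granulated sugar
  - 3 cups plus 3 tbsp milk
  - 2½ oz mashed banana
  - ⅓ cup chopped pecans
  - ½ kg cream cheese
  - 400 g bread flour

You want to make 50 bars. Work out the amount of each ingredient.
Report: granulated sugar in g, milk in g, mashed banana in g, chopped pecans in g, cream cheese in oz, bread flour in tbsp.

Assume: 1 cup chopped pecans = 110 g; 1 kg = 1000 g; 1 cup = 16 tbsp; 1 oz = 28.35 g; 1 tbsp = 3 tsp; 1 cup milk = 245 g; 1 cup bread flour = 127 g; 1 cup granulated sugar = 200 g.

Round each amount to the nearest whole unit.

Scaling factor: 50/20 = 5/2 = 2.5.
granulated sugar: (3 tbsp + 1 tsp = 10/3 tbsp) × 5/2 ÷ 16 tbsp/cup × 200 g/cup ≈ 104 g
milk: (3 cup + 3 tbsp = 3.1875 cup) × 5/2 × 245 g/cup ≈ 1952 g
mashed banana: 2.5 oz × 5/2 × 28.35 g/oz ≈ 177 g
chopped pecans: 1/3 cup × 5/2 × 110 g/cup ≈ 92 g
cream cheese: 0.5 kg × 5/2 × 1000 g/kg ÷ 28.35 g/oz ≈ 44 oz
bread flour: 400 g × 5/2 ÷ 127 g/cup × 16 tbsp/cup ≈ 126 tbsp

granulated sugar: 104 g; milk: 1952 g; mashed banana: 177 g; chopped pecans: 92 g; cream cheese: 44 oz; bread flour: 126 tbsp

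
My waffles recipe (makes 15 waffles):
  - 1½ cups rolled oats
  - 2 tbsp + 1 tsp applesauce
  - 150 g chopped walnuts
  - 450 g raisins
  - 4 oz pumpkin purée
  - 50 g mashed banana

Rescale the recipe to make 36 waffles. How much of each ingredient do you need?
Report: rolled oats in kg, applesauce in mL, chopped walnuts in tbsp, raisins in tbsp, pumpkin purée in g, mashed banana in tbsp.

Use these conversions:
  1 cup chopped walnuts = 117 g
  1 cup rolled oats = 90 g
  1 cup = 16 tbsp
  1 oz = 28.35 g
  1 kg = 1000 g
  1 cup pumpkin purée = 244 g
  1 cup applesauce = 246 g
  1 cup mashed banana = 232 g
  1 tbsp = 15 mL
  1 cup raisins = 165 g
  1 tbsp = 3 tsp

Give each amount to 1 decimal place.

rolled oats: 0.3 kg; applesauce: 84.0 mL; chopped walnuts: 49.2 tbsp; raisins: 104.7 tbsp; pumpkin purée: 272.2 g; mashed banana: 8.3 tbsp

Scaling factor: 36/15 = 12/5 = 2.4.
rolled oats: 1.5 cup × 12/5 × 90 g/cup ÷ 1000 g/kg ≈ 0.3 kg
applesauce: (2 tbsp + 1 tsp = 7/3 tbsp) × 12/5 × 15 mL/tbsp = 84.0 mL
chopped walnuts: 150 g × 12/5 ÷ 117 g/cup × 16 tbsp/cup ≈ 49.2 tbsp
raisins: 450 g × 12/5 ÷ 165 g/cup × 16 tbsp/cup ≈ 104.7 tbsp
pumpkin purée: 4 oz × 12/5 × 28.35 g/oz ≈ 272.2 g
mashed banana: 50 g × 12/5 ÷ 232 g/cup × 16 tbsp/cup ≈ 8.3 tbsp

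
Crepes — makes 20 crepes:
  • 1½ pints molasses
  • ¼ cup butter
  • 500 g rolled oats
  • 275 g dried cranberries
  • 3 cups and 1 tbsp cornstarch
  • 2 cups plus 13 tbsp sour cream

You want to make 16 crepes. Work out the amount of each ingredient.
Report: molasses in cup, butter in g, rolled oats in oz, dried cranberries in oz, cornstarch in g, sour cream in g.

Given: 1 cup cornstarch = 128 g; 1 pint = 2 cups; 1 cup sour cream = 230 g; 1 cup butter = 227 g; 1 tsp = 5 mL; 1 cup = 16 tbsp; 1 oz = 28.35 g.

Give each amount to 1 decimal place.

Scaling factor: 16/20 = 4/5 = 0.8.
molasses: 1.5 pint × 4/5 × 2 cup/pint = 2.4 cup
butter: 0.25 cup × 4/5 × 227 g/cup = 45.4 g
rolled oats: 500 g × 4/5 ÷ 28.35 g/oz ≈ 14.1 oz
dried cranberries: 275 g × 4/5 ÷ 28.35 g/oz ≈ 7.8 oz
cornstarch: (3 cup + 1 tbsp = 3.0625 cup) × 4/5 × 128 g/cup = 313.6 g
sour cream: (2 cup + 13 tbsp = 2.8125 cup) × 4/5 × 230 g/cup = 517.5 g

molasses: 2.4 cup; butter: 45.4 g; rolled oats: 14.1 oz; dried cranberries: 7.8 oz; cornstarch: 313.6 g; sour cream: 517.5 g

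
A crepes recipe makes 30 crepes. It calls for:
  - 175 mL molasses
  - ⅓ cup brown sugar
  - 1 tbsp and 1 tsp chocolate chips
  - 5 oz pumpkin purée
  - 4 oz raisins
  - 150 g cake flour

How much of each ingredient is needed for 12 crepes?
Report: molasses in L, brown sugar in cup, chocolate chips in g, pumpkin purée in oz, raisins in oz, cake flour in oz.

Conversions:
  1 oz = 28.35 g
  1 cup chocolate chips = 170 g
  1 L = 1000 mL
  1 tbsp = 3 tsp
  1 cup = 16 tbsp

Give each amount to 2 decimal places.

molasses: 0.07 L; brown sugar: 0.13 cup; chocolate chips: 5.67 g; pumpkin purée: 2.00 oz; raisins: 1.60 oz; cake flour: 2.12 oz

Scaling factor: 12/30 = 2/5 = 0.4.
molasses: 175 mL × 2/5 ÷ 1000 mL/L = 0.07 L
brown sugar: 1/3 cup × 2/5 ≈ 0.13 cup
chocolate chips: (1 tbsp + 1 tsp = 4/3 tbsp) × 2/5 ÷ 16 tbsp/cup × 170 g/cup ≈ 5.67 g
pumpkin purée: 5 oz × 2/5 = 2.00 oz
raisins: 4 oz × 2/5 = 1.60 oz
cake flour: 150 g × 2/5 ÷ 28.35 g/oz ≈ 2.12 oz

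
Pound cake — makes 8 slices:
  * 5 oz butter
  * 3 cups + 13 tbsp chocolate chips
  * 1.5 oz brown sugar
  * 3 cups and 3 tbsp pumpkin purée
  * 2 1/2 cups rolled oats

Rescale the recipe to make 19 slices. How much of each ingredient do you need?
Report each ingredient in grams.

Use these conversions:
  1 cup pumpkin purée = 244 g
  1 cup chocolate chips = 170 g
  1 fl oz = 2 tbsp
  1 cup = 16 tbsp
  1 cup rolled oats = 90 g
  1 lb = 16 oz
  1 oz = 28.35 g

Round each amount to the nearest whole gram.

butter: 337 g; chocolate chips: 1539 g; brown sugar: 101 g; pumpkin purée: 1847 g; rolled oats: 534 g

Scaling factor: 19/8 = 2.375.
butter: 5 oz × 19/8 × 28.35 g/oz ≈ 337 g
chocolate chips: (3 cup + 13 tbsp = 3.8125 cup) × 19/8 × 170 g/cup ≈ 1539 g
brown sugar: 1.5 oz × 19/8 × 28.35 g/oz ≈ 101 g
pumpkin purée: (3 cup + 3 tbsp = 3.1875 cup) × 19/8 × 244 g/cup ≈ 1847 g
rolled oats: 2.5 cup × 19/8 × 90 g/cup ≈ 534 g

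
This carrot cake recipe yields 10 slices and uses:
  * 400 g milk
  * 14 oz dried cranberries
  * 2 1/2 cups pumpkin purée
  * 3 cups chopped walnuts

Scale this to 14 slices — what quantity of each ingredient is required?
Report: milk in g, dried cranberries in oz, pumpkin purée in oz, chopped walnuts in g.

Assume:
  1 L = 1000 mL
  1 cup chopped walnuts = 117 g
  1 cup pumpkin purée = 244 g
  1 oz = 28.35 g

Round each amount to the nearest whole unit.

Scaling factor: 14/10 = 7/5 = 1.4.
milk: 400 g × 7/5 = 560 g
dried cranberries: 14 oz × 7/5 ≈ 20 oz
pumpkin purée: 2.5 cup × 7/5 × 244 g/cup ÷ 28.35 g/oz ≈ 30 oz
chopped walnuts: 3 cup × 7/5 × 117 g/cup ≈ 491 g

milk: 560 g; dried cranberries: 20 oz; pumpkin purée: 30 oz; chopped walnuts: 491 g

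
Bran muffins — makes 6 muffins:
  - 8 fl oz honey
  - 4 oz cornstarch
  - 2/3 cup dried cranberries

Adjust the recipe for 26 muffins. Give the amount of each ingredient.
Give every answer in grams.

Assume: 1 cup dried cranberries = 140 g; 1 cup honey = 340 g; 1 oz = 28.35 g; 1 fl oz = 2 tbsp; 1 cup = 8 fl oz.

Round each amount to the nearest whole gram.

Scaling factor: 26/6 = 13/3.
honey: 8 fl oz × 13/3 ÷ 8 fl oz/cup × 340 g/cup ≈ 1473 g
cornstarch: 4 oz × 13/3 × 28.35 g/oz ≈ 491 g
dried cranberries: 2/3 cup × 13/3 × 140 g/cup ≈ 404 g

honey: 1473 g; cornstarch: 491 g; dried cranberries: 404 g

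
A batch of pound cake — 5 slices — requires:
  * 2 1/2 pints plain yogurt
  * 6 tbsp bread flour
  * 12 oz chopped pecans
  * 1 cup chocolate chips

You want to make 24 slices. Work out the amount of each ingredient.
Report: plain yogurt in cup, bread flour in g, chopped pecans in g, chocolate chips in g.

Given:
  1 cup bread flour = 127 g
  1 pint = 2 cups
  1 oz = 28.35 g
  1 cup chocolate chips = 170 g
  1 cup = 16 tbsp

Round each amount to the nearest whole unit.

Scaling factor: 24/5 = 4.8.
plain yogurt: 2.5 pint × 24/5 × 2 cup/pint = 24 cup
bread flour: 6 tbsp × 24/5 ÷ 16 tbsp/cup × 127 g/cup ≈ 229 g
chopped pecans: 12 oz × 24/5 × 28.35 g/oz ≈ 1633 g
chocolate chips: 1 cup × 24/5 × 170 g/cup = 816 g

plain yogurt: 24 cup; bread flour: 229 g; chopped pecans: 1633 g; chocolate chips: 816 g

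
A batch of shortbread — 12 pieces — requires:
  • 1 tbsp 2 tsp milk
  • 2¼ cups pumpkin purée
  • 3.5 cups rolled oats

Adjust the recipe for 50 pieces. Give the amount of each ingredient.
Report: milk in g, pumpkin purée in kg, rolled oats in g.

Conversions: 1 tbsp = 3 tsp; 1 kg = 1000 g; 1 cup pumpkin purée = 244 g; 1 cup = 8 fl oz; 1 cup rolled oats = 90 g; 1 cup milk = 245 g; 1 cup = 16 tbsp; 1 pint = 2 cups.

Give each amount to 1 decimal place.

Scaling factor: 50/12 = 25/6.
milk: (1 tbsp + 2 tsp = 5/3 tbsp) × 25/6 ÷ 16 tbsp/cup × 245 g/cup ≈ 106.3 g
pumpkin purée: 2.25 cup × 25/6 × 244 g/cup ÷ 1000 g/kg ≈ 2.3 kg
rolled oats: 3.5 cup × 25/6 × 90 g/cup = 1312.5 g

milk: 106.3 g; pumpkin purée: 2.3 kg; rolled oats: 1312.5 g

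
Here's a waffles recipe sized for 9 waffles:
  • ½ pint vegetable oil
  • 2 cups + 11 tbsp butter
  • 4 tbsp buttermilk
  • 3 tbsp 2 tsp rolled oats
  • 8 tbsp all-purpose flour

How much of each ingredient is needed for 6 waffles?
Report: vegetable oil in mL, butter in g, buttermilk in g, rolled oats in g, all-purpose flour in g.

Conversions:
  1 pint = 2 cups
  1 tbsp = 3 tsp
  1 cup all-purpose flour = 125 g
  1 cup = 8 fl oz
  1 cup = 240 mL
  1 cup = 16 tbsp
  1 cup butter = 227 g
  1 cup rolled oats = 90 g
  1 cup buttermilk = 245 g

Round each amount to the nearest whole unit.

Scaling factor: 6/9 = 2/3.
vegetable oil: 0.5 pint × 2/3 × 2 cup/pint × 240 mL/cup = 160 mL
butter: (2 cup + 11 tbsp = 2.6875 cup) × 2/3 × 227 g/cup ≈ 407 g
buttermilk: 4 tbsp × 2/3 ÷ 16 tbsp/cup × 245 g/cup ≈ 41 g
rolled oats: (3 tbsp + 2 tsp = 11/3 tbsp) × 2/3 ÷ 16 tbsp/cup × 90 g/cup ≈ 14 g
all-purpose flour: 8 tbsp × 2/3 ÷ 16 tbsp/cup × 125 g/cup ≈ 42 g

vegetable oil: 160 mL; butter: 407 g; buttermilk: 41 g; rolled oats: 14 g; all-purpose flour: 42 g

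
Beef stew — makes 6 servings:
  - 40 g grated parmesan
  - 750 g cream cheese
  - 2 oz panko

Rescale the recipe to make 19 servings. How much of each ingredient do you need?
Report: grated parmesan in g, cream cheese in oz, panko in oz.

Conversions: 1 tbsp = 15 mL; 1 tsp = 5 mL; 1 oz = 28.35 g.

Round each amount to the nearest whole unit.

grated parmesan: 127 g; cream cheese: 84 oz; panko: 6 oz

Scaling factor: 19/6.
grated parmesan: 40 g × 19/6 ≈ 127 g
cream cheese: 750 g × 19/6 ÷ 28.35 g/oz ≈ 84 oz
panko: 2 oz × 19/6 ≈ 6 oz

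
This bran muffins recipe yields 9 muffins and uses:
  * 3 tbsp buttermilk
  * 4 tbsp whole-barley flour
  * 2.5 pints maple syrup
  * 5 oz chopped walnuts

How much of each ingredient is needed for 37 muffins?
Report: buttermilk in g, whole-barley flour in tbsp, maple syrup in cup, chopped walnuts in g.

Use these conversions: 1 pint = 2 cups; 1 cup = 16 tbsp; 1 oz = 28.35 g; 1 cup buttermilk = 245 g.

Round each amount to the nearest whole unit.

Scaling factor: 37/9.
buttermilk: 3 tbsp × 37/9 ÷ 16 tbsp/cup × 245 g/cup ≈ 189 g
whole-barley flour: 4 tbsp × 37/9 ≈ 16 tbsp
maple syrup: 2.5 pint × 37/9 × 2 cup/pint ≈ 21 cup
chopped walnuts: 5 oz × 37/9 × 28.35 g/oz ≈ 583 g

buttermilk: 189 g; whole-barley flour: 16 tbsp; maple syrup: 21 cup; chopped walnuts: 583 g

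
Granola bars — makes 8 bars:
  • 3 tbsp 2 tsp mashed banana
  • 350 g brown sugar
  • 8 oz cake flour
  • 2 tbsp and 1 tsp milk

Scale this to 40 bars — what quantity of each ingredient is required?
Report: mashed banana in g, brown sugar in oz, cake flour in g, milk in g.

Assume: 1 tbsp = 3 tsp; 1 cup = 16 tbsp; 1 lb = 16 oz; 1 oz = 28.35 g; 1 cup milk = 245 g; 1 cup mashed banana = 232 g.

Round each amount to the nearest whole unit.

mashed banana: 266 g; brown sugar: 62 oz; cake flour: 1134 g; milk: 179 g

Scaling factor: 40/8 = 5.
mashed banana: (3 tbsp + 2 tsp = 11/3 tbsp) × 5 ÷ 16 tbsp/cup × 232 g/cup ≈ 266 g
brown sugar: 350 g × 5 ÷ 28.35 g/oz ≈ 62 oz
cake flour: 8 oz × 5 × 28.35 g/oz = 1134 g
milk: (2 tbsp + 1 tsp = 7/3 tbsp) × 5 ÷ 16 tbsp/cup × 245 g/cup ≈ 179 g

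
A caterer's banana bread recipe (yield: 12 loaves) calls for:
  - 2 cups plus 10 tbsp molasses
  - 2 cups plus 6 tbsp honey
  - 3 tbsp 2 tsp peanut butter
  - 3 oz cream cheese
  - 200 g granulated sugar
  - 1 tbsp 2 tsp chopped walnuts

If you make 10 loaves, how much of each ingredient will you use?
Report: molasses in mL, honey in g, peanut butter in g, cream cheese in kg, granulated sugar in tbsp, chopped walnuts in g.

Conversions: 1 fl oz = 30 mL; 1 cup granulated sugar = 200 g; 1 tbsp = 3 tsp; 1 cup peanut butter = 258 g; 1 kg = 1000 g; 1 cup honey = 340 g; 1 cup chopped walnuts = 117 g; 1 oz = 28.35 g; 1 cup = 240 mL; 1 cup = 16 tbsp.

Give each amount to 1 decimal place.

Scaling factor: 10/12 = 5/6.
molasses: (2 cup + 10 tbsp = 2.625 cup) × 5/6 × 240 mL/cup = 525.0 mL
honey: (2 cup + 6 tbsp = 2.375 cup) × 5/6 × 340 g/cup ≈ 672.9 g
peanut butter: (3 tbsp + 2 tsp = 11/3 tbsp) × 5/6 ÷ 16 tbsp/cup × 258 g/cup ≈ 49.3 g
cream cheese: 3 oz × 5/6 × 28.35 g/oz ÷ 1000 g/kg ≈ 0.1 kg
granulated sugar: 200 g × 5/6 ÷ 200 g/cup × 16 tbsp/cup ≈ 13.3 tbsp
chopped walnuts: (1 tbsp + 2 tsp = 5/3 tbsp) × 5/6 ÷ 16 tbsp/cup × 117 g/cup ≈ 10.2 g

molasses: 525.0 mL; honey: 672.9 g; peanut butter: 49.3 g; cream cheese: 0.1 kg; granulated sugar: 13.3 tbsp; chopped walnuts: 10.2 g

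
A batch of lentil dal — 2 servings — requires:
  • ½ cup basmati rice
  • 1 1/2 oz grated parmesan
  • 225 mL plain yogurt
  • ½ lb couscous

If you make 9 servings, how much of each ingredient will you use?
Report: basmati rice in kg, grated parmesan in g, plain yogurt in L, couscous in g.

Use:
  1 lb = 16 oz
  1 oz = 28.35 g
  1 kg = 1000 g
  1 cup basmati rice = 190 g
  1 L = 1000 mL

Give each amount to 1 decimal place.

Scaling factor: 9/2 = 4.5.
basmati rice: 0.5 cup × 9/2 × 190 g/cup ÷ 1000 g/kg ≈ 0.4 kg
grated parmesan: 1.5 oz × 9/2 × 28.35 g/oz ≈ 191.4 g
plain yogurt: 225 mL × 9/2 ÷ 1000 mL/L ≈ 1.0 L
couscous: 0.5 lb × 9/2 × 16 oz/lb × 28.35 g/oz = 1020.6 g

basmati rice: 0.4 kg; grated parmesan: 191.4 g; plain yogurt: 1.0 L; couscous: 1020.6 g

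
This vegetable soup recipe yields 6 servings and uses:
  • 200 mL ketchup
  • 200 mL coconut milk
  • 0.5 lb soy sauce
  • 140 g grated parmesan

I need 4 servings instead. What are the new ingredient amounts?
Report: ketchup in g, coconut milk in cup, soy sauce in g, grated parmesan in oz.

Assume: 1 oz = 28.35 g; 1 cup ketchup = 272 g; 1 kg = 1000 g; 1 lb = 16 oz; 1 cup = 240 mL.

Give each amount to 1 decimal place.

ketchup: 151.1 g; coconut milk: 0.6 cup; soy sauce: 151.2 g; grated parmesan: 3.3 oz

Scaling factor: 4/6 = 2/3.
ketchup: 200 mL × 2/3 ÷ 240 mL/cup × 272 g/cup ≈ 151.1 g
coconut milk: 200 mL × 2/3 ÷ 240 mL/cup ≈ 0.6 cup
soy sauce: 0.5 lb × 2/3 × 16 oz/lb × 28.35 g/oz = 151.2 g
grated parmesan: 140 g × 2/3 ÷ 28.35 g/oz ≈ 3.3 oz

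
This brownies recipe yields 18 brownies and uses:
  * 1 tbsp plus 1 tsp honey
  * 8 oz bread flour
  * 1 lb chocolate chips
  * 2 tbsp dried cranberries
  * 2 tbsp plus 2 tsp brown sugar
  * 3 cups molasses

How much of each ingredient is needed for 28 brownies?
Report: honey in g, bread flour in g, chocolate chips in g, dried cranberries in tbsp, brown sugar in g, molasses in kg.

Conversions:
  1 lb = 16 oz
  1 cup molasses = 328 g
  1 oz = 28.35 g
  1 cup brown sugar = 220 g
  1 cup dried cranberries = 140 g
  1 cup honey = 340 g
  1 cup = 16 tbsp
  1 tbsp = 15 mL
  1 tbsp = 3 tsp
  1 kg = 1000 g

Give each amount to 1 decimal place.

Scaling factor: 28/18 = 14/9.
honey: (1 tbsp + 1 tsp = 4/3 tbsp) × 14/9 ÷ 16 tbsp/cup × 340 g/cup ≈ 44.1 g
bread flour: 8 oz × 14/9 × 28.35 g/oz = 352.8 g
chocolate chips: 1 lb × 14/9 × 16 oz/lb × 28.35 g/oz = 705.6 g
dried cranberries: 2 tbsp × 14/9 ≈ 3.1 tbsp
brown sugar: (2 tbsp + 2 tsp = 8/3 tbsp) × 14/9 ÷ 16 tbsp/cup × 220 g/cup ≈ 57.0 g
molasses: 3 cup × 14/9 × 328 g/cup ÷ 1000 g/kg ≈ 1.5 kg

honey: 44.1 g; bread flour: 352.8 g; chocolate chips: 705.6 g; dried cranberries: 3.1 tbsp; brown sugar: 57.0 g; molasses: 1.5 kg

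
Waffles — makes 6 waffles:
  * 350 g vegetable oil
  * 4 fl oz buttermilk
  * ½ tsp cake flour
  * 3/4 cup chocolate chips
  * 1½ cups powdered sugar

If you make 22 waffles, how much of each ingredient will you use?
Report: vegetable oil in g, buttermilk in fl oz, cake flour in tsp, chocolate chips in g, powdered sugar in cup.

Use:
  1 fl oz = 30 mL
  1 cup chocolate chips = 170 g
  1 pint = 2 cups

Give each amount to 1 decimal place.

vegetable oil: 1283.3 g; buttermilk: 14.7 fl oz; cake flour: 1.8 tsp; chocolate chips: 467.5 g; powdered sugar: 5.5 cup

Scaling factor: 22/6 = 11/3.
vegetable oil: 350 g × 11/3 ≈ 1283.3 g
buttermilk: 4 fl oz × 11/3 ≈ 14.7 fl oz
cake flour: 0.5 tsp × 11/3 ≈ 1.8 tsp
chocolate chips: 0.75 cup × 11/3 × 170 g/cup = 467.5 g
powdered sugar: 1.5 cup × 11/3 = 5.5 cup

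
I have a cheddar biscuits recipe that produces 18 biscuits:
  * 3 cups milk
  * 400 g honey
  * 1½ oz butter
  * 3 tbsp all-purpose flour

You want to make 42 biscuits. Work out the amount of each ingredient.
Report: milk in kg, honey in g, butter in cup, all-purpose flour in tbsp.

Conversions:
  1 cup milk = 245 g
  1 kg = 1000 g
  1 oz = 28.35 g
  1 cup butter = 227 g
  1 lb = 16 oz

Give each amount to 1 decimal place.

Scaling factor: 42/18 = 7/3.
milk: 3 cup × 7/3 × 245 g/cup ÷ 1000 g/kg ≈ 1.7 kg
honey: 400 g × 7/3 ≈ 933.3 g
butter: 1.5 oz × 7/3 × 28.35 g/oz ÷ 227 g/cup ≈ 0.4 cup
all-purpose flour: 3 tbsp × 7/3 = 7.0 tbsp

milk: 1.7 kg; honey: 933.3 g; butter: 0.4 cup; all-purpose flour: 7.0 tbsp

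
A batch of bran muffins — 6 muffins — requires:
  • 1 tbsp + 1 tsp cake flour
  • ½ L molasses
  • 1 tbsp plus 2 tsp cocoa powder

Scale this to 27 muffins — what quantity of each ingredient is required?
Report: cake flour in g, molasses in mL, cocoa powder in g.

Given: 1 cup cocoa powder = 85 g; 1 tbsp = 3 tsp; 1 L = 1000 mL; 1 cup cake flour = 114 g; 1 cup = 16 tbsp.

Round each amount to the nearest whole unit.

Scaling factor: 27/6 = 9/2 = 4.5.
cake flour: (1 tbsp + 1 tsp = 4/3 tbsp) × 9/2 ÷ 16 tbsp/cup × 114 g/cup ≈ 43 g
molasses: 0.5 L × 9/2 × 1000 mL/L = 2250 mL
cocoa powder: (1 tbsp + 2 tsp = 5/3 tbsp) × 9/2 ÷ 16 tbsp/cup × 85 g/cup ≈ 40 g

cake flour: 43 g; molasses: 2250 mL; cocoa powder: 40 g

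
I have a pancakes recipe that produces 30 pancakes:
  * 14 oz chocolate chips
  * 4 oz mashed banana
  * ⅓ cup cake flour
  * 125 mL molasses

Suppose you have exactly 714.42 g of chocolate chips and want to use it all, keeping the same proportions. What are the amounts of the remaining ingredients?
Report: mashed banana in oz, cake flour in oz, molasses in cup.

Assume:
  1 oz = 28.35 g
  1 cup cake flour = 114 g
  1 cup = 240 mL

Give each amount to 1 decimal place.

The original recipe has 396.9 g of chocolate chips, so the scaling factor is 714.42 ÷ 396.9 = 9/5 = 1.8.
mashed banana: 4 oz × 9/5 = 7.2 oz
cake flour: 1/3 cup × 9/5 × 114 g/cup ÷ 28.35 g/oz ≈ 2.4 oz
molasses: 125 mL × 9/5 ÷ 240 mL/cup ≈ 0.9 cup

mashed banana: 7.2 oz; cake flour: 2.4 oz; molasses: 0.9 cup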